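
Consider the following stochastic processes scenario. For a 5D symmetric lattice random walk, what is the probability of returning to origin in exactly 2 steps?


P(return in 2 steps) = P(reverse first step) = 1/(2d)
= 1/10
= 0.1000

0.1000


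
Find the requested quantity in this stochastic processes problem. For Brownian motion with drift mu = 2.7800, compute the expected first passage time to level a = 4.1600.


Expected first passage time = a/mu
= 4.1600/2.7800
= 1.4964

1.4964


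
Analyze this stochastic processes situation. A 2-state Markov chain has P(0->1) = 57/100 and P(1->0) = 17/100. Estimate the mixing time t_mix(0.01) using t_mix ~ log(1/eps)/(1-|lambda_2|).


lambda_2 = |1 - p01 - p10| = |1 - 0.5700 - 0.1700| = 0.2600
t_mix ~ log(1/eps)/(1 - |lambda_2|)
= log(100)/(1 - 0.2600) = 4.6052/0.7400
= 6.2232

6.2232


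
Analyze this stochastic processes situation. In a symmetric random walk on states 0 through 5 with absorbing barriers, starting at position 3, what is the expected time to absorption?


For symmetric RW on 0,...,N with absorbing barriers, E(i) = i*(N-i)
E(3) = 3 * 2 = 6

6


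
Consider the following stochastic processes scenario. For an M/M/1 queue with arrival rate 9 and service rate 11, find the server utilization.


rho = lambda/mu
= 9/11
= 0.8182

0.8182


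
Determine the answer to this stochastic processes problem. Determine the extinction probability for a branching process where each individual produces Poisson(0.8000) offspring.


Since mu = 0.8000 <= 1, extinction probability = 1.

1.0000


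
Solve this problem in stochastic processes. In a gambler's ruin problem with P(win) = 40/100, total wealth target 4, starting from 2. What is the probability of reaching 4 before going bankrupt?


Gambler's ruin formula:
r = q/p = 0.6000/0.4000 = 1.5000
P(win) = (1 - r^i)/(1 - r^N)
= (1 - 1.5000^2)/(1 - 1.5000^4)
= 0.3077

0.3077


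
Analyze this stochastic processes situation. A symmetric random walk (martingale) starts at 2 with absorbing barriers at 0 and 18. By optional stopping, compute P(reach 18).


By optional stopping theorem: E(M at tau) = M(0) = 2
P(hit 18)*18 + P(hit 0)*0 = 2
P(hit 18) = (2 - 0)/(18 - 0) = 1/9 = 0.1111

0.1111


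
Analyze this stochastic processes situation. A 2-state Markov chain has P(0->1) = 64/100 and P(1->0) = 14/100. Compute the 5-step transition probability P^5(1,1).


Computing P^5 by matrix multiplication.
P = [[0.3600, 0.6400], [0.1400, 0.8600]]
After raising P to the power 5:
P^5(1,1) = 0.8206

0.8206


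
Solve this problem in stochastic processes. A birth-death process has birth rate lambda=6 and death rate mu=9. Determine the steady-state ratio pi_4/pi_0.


For birth-death process, pi_n/pi_0 = (lambda/mu)^n
= (6/9)^4
= 0.1975

0.1975


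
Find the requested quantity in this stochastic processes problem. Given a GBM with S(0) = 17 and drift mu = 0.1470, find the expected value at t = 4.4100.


E[S(t)] = S(0) * exp(mu * t)
= 17 * exp(0.1470 * 4.4100)
= 17 * 1.9122
= 32.5079

32.5079


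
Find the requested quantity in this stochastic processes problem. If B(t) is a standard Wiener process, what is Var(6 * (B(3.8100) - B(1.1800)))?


Var(alpha*(B(t)-B(s))) = alpha^2 * (t-s)
= 6^2 * (3.8100 - 1.1800)
= 36 * 2.6300
= 94.6800

94.6800


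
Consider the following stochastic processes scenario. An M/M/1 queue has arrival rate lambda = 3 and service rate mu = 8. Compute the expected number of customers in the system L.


rho = 3/8 = 0.3750
L = rho/(1-rho)
= 0.3750/0.6250
= 0.6000

0.6000


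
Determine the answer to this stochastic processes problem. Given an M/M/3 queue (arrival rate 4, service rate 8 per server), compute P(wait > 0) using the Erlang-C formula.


a = lambda/mu = 0.5000
rho = a/c = 0.1667
Erlang-C formula applied:
C(c,a) = 0.0152

0.0152


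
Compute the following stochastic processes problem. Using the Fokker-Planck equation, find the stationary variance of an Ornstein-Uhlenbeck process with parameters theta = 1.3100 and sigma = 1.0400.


Stationary variance = sigma^2 / (2*theta)
= 1.0400^2 / (2*1.3100)
= 1.0816 / 2.6200
= 0.4128

0.4128


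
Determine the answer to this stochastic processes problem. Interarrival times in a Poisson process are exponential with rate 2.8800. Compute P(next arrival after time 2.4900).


P(X > t) = exp(-lambda * t)
= exp(-2.8800 * 2.4900)
= exp(-7.1712) = 7.6840e-04

7.6840e-04


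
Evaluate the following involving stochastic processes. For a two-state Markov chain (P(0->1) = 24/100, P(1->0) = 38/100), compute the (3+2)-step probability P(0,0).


P^5 = P^3 * P^2
Computing via matrix multiplication of the transition matrix.
Entry (0,0) of P^5 = 0.6160

0.6160


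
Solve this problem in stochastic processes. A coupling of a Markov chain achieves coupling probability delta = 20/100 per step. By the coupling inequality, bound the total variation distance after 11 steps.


TV distance bound <= (1-delta)^n
= (1 - 0.2000)^11
= 0.8000^11
= 0.0859

0.0859


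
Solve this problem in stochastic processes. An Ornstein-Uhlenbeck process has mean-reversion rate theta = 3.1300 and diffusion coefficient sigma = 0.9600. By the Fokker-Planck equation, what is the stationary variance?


Stationary variance = sigma^2 / (2*theta)
= 0.9600^2 / (2*3.1300)
= 0.9216 / 6.2600
= 0.1472

0.1472


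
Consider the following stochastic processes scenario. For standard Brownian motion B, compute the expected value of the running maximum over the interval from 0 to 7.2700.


E(max B(s)) = sqrt(2t/pi)
= sqrt(2*7.2700/pi)
= sqrt(4.6282)
= 2.1513

2.1513


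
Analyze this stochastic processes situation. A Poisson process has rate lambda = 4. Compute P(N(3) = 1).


P(N(t)=k) = (lambda*t)^k * exp(-lambda*t) / k!
lambda*t = 12
= 12^1 * exp(-12) / 1!
= 12 * 6.1442e-06 / 1
= 7.3731e-05

7.3731e-05


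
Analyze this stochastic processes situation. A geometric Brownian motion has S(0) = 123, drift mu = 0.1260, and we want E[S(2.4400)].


E[S(t)] = S(0) * exp(mu * t)
= 123 * exp(0.1260 * 2.4400)
= 123 * 1.3599
= 167.2725

167.2725


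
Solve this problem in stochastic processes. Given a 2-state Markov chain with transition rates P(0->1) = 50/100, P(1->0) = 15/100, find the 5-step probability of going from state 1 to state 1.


Computing P^5 by matrix multiplication.
P = [[0.5000, 0.5000], [0.1500, 0.8500]]
After raising P to the power 5:
P^5(1,1) = 0.7704

0.7704


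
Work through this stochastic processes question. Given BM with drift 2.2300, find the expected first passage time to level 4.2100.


Expected first passage time = a/mu
= 4.2100/2.2300
= 1.8879

1.8879


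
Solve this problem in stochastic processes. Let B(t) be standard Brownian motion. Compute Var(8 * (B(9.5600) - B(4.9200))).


Var(alpha*(B(t)-B(s))) = alpha^2 * (t-s)
= 8^2 * (9.5600 - 4.9200)
= 64 * 4.6400
= 296.9600

296.9600


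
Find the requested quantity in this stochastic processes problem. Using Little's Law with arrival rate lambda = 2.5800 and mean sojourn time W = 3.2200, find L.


Little's Law: L = lambda * W
= 2.5800 * 3.2200
= 8.3076

8.3076


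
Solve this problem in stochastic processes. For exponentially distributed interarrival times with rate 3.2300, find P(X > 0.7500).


P(X > t) = exp(-lambda * t)
= exp(-3.2300 * 0.7500)
= exp(-2.4225) = 0.0887

0.0887


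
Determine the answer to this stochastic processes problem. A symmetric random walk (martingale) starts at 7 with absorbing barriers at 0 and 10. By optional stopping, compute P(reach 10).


By optional stopping theorem: E(M at tau) = M(0) = 7
P(hit 10)*10 + P(hit 0)*0 = 7
P(hit 10) = (7 - 0)/(10 - 0) = 7/10 = 0.7000

0.7000


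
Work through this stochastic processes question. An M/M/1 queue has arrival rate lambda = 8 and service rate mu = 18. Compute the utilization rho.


rho = lambda/mu
= 8/18
= 0.4444

0.4444


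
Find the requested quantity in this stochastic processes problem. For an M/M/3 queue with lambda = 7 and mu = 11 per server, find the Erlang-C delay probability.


a = lambda/mu = 0.6364
rho = a/c = 0.2121
Erlang-C formula applied:
C(c,a) = 0.0288

0.0288


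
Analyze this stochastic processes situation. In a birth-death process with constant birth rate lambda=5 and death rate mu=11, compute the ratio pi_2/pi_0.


For birth-death process, pi_n/pi_0 = (lambda/mu)^n
= (5/11)^2
= 0.2066

0.2066


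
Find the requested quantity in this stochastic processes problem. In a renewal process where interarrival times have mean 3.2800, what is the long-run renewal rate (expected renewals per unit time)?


Long-run renewal rate = 1/E(X)
= 1/3.2800
= 0.3049

0.3049


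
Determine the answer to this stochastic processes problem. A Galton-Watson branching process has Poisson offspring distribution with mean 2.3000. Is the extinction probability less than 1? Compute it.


Since mu = 2.3000 > 1, extinction prob q < 1.
Solve s = exp(mu*(s-1)) iteratively.
q = 0.1376

0.1376


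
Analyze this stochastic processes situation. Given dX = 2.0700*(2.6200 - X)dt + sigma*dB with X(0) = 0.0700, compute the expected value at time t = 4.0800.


E[X(t)] = mu + (X(0) - mu)*exp(-theta*t)
= 2.6200 + (0.0700 - 2.6200)*exp(-2.0700*4.0800)
= 2.6200 + -2.5500 * 2.1484e-04
= 2.6195

2.6195


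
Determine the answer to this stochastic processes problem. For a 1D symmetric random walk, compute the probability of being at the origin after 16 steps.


P(S(16) = 0) = C(16,8) / 4^8
= 12870 / 65536
= 0.1964

0.1964


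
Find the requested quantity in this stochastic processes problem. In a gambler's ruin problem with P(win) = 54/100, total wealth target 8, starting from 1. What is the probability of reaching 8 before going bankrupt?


Gambler's ruin formula:
r = q/p = 0.4600/0.5400 = 0.8519
P(win) = (1 - r^i)/(1 - r^N)
= (1 - 0.8519^1)/(1 - 0.8519^8)
= 0.2050

0.2050


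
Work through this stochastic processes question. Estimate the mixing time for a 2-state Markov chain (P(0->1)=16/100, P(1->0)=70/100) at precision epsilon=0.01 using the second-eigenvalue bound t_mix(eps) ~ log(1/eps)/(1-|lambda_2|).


lambda_2 = |1 - p01 - p10| = |1 - 0.1600 - 0.7000| = 0.1400
t_mix ~ log(1/eps)/(1 - |lambda_2|)
= log(100)/(1 - 0.1400) = 4.6052/0.8600
= 5.3548

5.3548


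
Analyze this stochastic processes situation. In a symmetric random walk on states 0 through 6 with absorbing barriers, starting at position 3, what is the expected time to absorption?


For symmetric RW on 0,...,N with absorbing barriers, E(i) = i*(N-i)
E(3) = 3 * 3 = 9

9


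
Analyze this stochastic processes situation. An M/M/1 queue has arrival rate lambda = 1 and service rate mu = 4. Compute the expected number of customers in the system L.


rho = 1/4 = 0.2500
L = rho/(1-rho)
= 0.2500/0.7500
= 0.3333

0.3333


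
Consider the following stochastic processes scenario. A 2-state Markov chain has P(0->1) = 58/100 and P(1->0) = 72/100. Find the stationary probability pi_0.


Stationary distribution: pi_0 = p10/(p01+p10), pi_1 = p01/(p01+p10)
p01 = 0.5800, p10 = 0.7200
pi_0 = 0.5538

0.5538


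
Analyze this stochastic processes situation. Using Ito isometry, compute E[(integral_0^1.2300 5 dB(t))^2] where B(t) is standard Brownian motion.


By Ito isometry: E[(int f dB)^2] = int f^2 dt
= 5^2 * 1.2300
= 25 * 1.2300 = 30.7500

30.7500


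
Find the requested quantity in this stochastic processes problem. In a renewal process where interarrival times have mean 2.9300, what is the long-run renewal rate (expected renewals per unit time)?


Long-run renewal rate = 1/E(X)
= 1/2.9300
= 0.3413

0.3413


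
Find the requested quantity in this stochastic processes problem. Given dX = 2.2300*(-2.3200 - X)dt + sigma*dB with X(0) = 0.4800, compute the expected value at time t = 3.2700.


E[X(t)] = mu + (X(0) - mu)*exp(-theta*t)
= -2.3200 + (0.4800 - -2.3200)*exp(-2.2300*3.2700)
= -2.3200 + 2.8000 * 6.8090e-04
= -2.3181

-2.3181


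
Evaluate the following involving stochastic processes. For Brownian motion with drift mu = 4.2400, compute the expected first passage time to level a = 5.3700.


Expected first passage time = a/mu
= 5.3700/4.2400
= 1.2665

1.2665


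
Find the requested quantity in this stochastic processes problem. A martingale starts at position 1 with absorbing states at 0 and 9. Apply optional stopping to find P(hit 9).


By optional stopping theorem: E(M at tau) = M(0) = 1
P(hit 9)*9 + P(hit 0)*0 = 1
P(hit 9) = (1 - 0)/(9 - 0) = 1/9 = 0.1111

0.1111


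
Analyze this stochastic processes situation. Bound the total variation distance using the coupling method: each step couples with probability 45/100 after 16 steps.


TV distance bound <= (1-delta)^n
= (1 - 0.4500)^16
= 0.5500^16
= 7.0114e-05

7.0114e-05


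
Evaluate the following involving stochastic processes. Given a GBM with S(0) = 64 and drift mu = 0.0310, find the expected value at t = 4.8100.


E[S(t)] = S(0) * exp(mu * t)
= 64 * exp(0.0310 * 4.8100)
= 64 * 1.1608
= 74.2912

74.2912


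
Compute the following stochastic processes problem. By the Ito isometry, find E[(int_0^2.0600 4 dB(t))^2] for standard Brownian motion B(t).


By Ito isometry: E[(int f dB)^2] = int f^2 dt
= 4^2 * 2.0600
= 16 * 2.0600 = 32.9600

32.9600


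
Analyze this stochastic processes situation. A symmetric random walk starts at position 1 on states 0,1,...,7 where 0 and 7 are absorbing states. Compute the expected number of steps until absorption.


For symmetric RW on 0,...,N with absorbing barriers, E(i) = i*(N-i)
E(1) = 1 * 6 = 6

6


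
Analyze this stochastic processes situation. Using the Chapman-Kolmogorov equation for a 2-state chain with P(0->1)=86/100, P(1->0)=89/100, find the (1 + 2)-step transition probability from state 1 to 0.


P^3 = P^1 * P^2
Computing via matrix multiplication of the transition matrix.
Entry (1,0) of P^3 = 0.7231

0.7231


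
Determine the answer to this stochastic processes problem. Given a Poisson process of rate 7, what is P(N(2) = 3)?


P(N(t)=k) = (lambda*t)^k * exp(-lambda*t) / k!
lambda*t = 14
= 14^3 * exp(-14) / 3!
= 2744 * 8.3153e-07 / 6
= 3.8029e-04

3.8029e-04


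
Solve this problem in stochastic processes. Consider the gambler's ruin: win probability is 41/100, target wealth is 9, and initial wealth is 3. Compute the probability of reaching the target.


Gambler's ruin formula:
r = q/p = 0.5900/0.4100 = 1.4390
P(win) = (1 - r^i)/(1 - r^N)
= (1 - 1.4390^3)/(1 - 1.4390^9)
= 0.0778

0.0778


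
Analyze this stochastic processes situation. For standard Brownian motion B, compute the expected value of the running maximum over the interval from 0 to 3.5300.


E(max B(s)) = sqrt(2t/pi)
= sqrt(2*3.5300/pi)
= sqrt(2.2473)
= 1.4991

1.4991


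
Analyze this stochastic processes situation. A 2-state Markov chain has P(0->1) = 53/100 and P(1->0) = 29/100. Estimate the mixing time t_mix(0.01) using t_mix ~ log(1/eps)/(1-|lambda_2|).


lambda_2 = |1 - p01 - p10| = |1 - 0.5300 - 0.2900| = 0.1800
t_mix ~ log(1/eps)/(1 - |lambda_2|)
= log(100)/(1 - 0.1800) = 4.6052/0.8200
= 5.6161

5.6161


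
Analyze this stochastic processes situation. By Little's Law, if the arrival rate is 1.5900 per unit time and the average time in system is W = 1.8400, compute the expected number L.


Little's Law: L = lambda * W
= 1.5900 * 1.8400
= 2.9256

2.9256


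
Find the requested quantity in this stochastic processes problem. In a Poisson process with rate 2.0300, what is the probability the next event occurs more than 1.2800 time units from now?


P(X > t) = exp(-lambda * t)
= exp(-2.0300 * 1.2800)
= exp(-2.5984) = 0.0744

0.0744


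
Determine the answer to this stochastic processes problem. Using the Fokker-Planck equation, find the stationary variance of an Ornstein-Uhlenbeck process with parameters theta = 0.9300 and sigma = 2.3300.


Stationary variance = sigma^2 / (2*theta)
= 2.3300^2 / (2*0.9300)
= 5.4289 / 1.8600
= 2.9188

2.9188


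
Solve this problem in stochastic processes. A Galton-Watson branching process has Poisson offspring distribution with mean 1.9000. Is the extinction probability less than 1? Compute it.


Since mu = 1.9000 > 1, extinction prob q < 1.
Solve s = exp(mu*(s-1)) iteratively.
q = 0.2328

0.2328


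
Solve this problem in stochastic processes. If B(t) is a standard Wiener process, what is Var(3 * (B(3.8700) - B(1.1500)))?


Var(alpha*(B(t)-B(s))) = alpha^2 * (t-s)
= 3^2 * (3.8700 - 1.1500)
= 9 * 2.7200
= 24.4800

24.4800


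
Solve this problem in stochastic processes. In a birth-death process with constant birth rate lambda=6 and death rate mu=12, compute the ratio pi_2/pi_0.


For birth-death process, pi_n/pi_0 = (lambda/mu)^n
= (6/12)^2
= 0.2500

0.2500


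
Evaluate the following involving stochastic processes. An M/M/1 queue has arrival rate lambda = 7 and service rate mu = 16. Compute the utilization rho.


rho = lambda/mu
= 7/16
= 0.4375

0.4375


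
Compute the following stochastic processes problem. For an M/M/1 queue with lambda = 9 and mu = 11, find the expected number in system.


rho = 9/11 = 0.8182
L = rho/(1-rho)
= 0.8182/0.1818
= 4.5000

4.5000


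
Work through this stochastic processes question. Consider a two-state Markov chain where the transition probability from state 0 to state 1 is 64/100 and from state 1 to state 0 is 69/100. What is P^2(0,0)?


Computing P^2 by matrix multiplication.
P = [[0.3600, 0.6400], [0.6900, 0.3100]]
After raising P to the power 2:
P^2(0,0) = 0.5712

0.5712


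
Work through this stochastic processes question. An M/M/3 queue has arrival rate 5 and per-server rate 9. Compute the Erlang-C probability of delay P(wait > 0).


a = lambda/mu = 0.5556
rho = a/c = 0.1852
Erlang-C formula applied:
C(c,a) = 0.0201

0.0201


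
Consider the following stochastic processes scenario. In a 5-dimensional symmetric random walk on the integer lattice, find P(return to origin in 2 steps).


P(return in 2 steps) = P(reverse first step) = 1/(2d)
= 1/10
= 0.1000

0.1000


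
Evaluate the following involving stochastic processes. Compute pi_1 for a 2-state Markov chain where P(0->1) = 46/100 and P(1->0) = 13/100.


Stationary distribution: pi_0 = p10/(p01+p10), pi_1 = p01/(p01+p10)
p01 = 0.4600, p10 = 0.1300
pi_1 = 0.7797

0.7797


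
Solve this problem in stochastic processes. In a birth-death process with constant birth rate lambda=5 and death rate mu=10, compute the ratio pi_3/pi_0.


For birth-death process, pi_n/pi_0 = (lambda/mu)^n
= (5/10)^3
= 0.1250

0.1250


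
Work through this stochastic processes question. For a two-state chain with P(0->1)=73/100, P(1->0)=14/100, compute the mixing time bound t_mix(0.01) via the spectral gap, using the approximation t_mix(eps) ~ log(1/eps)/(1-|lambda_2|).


lambda_2 = |1 - p01 - p10| = |1 - 0.7300 - 0.1400| = 0.1300
t_mix ~ log(1/eps)/(1 - |lambda_2|)
= log(100)/(1 - 0.1300) = 4.6052/0.8700
= 5.2933

5.2933


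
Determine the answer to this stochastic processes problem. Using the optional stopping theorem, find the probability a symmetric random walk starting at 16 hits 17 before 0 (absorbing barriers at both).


By optional stopping theorem: E(M at tau) = M(0) = 16
P(hit 17)*17 + P(hit 0)*0 = 16
P(hit 17) = (16 - 0)/(17 - 0) = 16/17 = 0.9412

0.9412


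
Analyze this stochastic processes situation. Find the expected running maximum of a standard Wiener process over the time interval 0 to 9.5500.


E(max B(s)) = sqrt(2t/pi)
= sqrt(2*9.5500/pi)
= sqrt(6.0797)
= 2.4657

2.4657


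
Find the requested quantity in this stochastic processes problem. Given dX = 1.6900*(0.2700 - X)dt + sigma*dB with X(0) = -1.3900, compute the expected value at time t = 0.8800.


E[X(t)] = mu + (X(0) - mu)*exp(-theta*t)
= 0.2700 + (-1.3900 - 0.2700)*exp(-1.6900*0.8800)
= 0.2700 + -1.6600 * 0.2260
= -0.1052

-0.1052


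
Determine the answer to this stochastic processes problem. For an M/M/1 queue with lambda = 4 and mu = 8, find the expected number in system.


rho = 4/8 = 0.5000
L = rho/(1-rho)
= 0.5000/0.5000
= 1.0000

1.0000


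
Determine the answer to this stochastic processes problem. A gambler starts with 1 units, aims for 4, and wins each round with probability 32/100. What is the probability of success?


Gambler's ruin formula:
r = q/p = 0.6800/0.3200 = 2.1250
P(win) = (1 - r^i)/(1 - r^N)
= (1 - 2.1250^1)/(1 - 2.1250^4)
= 0.0580

0.0580


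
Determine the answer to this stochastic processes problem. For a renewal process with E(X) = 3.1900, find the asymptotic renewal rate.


Long-run renewal rate = 1/E(X)
= 1/3.1900
= 0.3135

0.3135


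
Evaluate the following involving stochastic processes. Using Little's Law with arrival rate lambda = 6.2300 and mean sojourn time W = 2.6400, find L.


Little's Law: L = lambda * W
= 6.2300 * 2.6400
= 16.4472

16.4472


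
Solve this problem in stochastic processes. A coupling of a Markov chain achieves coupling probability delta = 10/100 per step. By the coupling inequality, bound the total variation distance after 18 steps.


TV distance bound <= (1-delta)^n
= (1 - 0.1000)^18
= 0.9000^18
= 0.1501

0.1501


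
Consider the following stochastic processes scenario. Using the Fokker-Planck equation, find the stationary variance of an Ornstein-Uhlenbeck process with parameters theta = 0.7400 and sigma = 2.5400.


Stationary variance = sigma^2 / (2*theta)
= 2.5400^2 / (2*0.7400)
= 6.4516 / 1.4800
= 4.3592

4.3592


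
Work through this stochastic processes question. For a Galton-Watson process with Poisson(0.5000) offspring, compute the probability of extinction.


Since mu = 0.5000 <= 1, extinction probability = 1.

1.0000


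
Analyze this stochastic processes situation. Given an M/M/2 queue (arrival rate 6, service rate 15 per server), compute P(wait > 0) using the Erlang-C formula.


a = lambda/mu = 0.4000
rho = a/c = 0.2000
Erlang-C formula applied:
C(c,a) = 0.0667

0.0667


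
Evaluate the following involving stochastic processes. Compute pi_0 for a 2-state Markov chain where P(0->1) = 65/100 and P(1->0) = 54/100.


Stationary distribution: pi_0 = p10/(p01+p10), pi_1 = p01/(p01+p10)
p01 = 0.6500, p10 = 0.5400
pi_0 = 0.4538

0.4538


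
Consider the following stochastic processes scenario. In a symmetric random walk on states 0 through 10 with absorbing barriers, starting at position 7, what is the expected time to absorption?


For symmetric RW on 0,...,N with absorbing barriers, E(i) = i*(N-i)
E(7) = 7 * 3 = 21

21


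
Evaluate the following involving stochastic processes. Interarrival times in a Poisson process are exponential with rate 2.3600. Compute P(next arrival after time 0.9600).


P(X > t) = exp(-lambda * t)
= exp(-2.3600 * 0.9600)
= exp(-2.2656) = 0.1038

0.1038


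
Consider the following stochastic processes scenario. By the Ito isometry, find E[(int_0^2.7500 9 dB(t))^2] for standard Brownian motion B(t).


By Ito isometry: E[(int f dB)^2] = int f^2 dt
= 9^2 * 2.7500
= 81 * 2.7500 = 222.7500

222.7500


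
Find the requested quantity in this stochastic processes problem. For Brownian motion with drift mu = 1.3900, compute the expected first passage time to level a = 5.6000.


Expected first passage time = a/mu
= 5.6000/1.3900
= 4.0288

4.0288


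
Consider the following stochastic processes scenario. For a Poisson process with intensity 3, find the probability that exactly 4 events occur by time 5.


P(N(t)=k) = (lambda*t)^k * exp(-lambda*t) / k!
lambda*t = 15
= 15^4 * exp(-15) / 4!
= 50625 * 3.0590e-07 / 24
= 6.4526e-04

6.4526e-04


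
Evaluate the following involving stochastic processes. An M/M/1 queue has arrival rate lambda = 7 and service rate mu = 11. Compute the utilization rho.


rho = lambda/mu
= 7/11
= 0.6364

0.6364


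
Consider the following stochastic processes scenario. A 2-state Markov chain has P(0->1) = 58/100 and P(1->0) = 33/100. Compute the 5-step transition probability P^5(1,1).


Computing P^5 by matrix multiplication.
P = [[0.4200, 0.5800], [0.3300, 0.6700]]
After raising P to the power 5:
P^5(1,1) = 0.6374

0.6374


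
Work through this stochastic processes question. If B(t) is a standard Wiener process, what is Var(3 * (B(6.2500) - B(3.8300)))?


Var(alpha*(B(t)-B(s))) = alpha^2 * (t-s)
= 3^2 * (6.2500 - 3.8300)
= 9 * 2.4200
= 21.7800

21.7800


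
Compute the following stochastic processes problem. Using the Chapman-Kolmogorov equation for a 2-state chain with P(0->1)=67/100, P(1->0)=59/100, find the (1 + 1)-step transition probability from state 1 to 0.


P^2 = P^1 * P^1
Computing via matrix multiplication of the transition matrix.
Entry (1,0) of P^2 = 0.4366

0.4366


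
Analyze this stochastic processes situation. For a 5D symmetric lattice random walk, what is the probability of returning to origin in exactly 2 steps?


P(return in 2 steps) = P(reverse first step) = 1/(2d)
= 1/10
= 0.1000

0.1000


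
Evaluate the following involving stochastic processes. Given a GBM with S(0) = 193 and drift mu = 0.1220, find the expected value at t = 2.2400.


E[S(t)] = S(0) * exp(mu * t)
= 193 * exp(0.1220 * 2.2400)
= 193 * 1.3143
= 253.6538

253.6538


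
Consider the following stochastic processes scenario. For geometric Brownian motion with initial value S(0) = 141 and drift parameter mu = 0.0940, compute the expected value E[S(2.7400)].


E[S(t)] = S(0) * exp(mu * t)
= 141 * exp(0.0940 * 2.7400)
= 141 * 1.2938
= 182.4215

182.4215


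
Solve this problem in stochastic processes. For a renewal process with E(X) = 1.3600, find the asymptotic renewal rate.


Long-run renewal rate = 1/E(X)
= 1/1.3600
= 0.7353

0.7353


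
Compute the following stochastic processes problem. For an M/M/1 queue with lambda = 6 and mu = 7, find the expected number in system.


rho = 6/7 = 0.8571
L = rho/(1-rho)
= 0.8571/0.1429
= 6.0000

6.0000


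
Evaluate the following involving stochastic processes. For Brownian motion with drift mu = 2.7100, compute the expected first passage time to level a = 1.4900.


Expected first passage time = a/mu
= 1.4900/2.7100
= 0.5498

0.5498


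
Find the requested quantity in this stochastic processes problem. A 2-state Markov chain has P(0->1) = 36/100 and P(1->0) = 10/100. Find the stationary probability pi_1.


Stationary distribution: pi_0 = p10/(p01+p10), pi_1 = p01/(p01+p10)
p01 = 0.3600, p10 = 0.1000
pi_1 = 0.7826

0.7826


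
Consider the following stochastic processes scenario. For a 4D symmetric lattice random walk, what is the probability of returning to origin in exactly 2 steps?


P(return in 2 steps) = P(reverse first step) = 1/(2d)
= 1/8
= 0.1250

0.1250


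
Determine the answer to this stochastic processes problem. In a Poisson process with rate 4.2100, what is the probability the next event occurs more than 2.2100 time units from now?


P(X > t) = exp(-lambda * t)
= exp(-4.2100 * 2.2100)
= exp(-9.3041) = 9.1050e-05

9.1050e-05


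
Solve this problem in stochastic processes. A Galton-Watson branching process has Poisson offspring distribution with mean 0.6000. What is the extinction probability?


Since mu = 0.6000 <= 1, extinction probability = 1.

1.0000


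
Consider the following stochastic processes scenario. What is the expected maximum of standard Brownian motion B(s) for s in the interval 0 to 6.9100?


E(max B(s)) = sqrt(2t/pi)
= sqrt(2*6.9100/pi)
= sqrt(4.3990)
= 2.0974

2.0974


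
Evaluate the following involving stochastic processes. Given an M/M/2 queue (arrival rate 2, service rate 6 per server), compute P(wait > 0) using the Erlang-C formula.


a = lambda/mu = 0.3333
rho = a/c = 0.1667
Erlang-C formula applied:
C(c,a) = 0.0476

0.0476


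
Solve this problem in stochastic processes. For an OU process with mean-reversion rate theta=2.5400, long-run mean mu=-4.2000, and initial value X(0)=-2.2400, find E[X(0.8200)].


E[X(t)] = mu + (X(0) - mu)*exp(-theta*t)
= -4.2000 + (-2.2400 - -4.2000)*exp(-2.5400*0.8200)
= -4.2000 + 1.9600 * 0.1246
= -3.9558

-3.9558


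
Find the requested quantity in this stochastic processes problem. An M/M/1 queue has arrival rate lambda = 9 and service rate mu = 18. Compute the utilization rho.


rho = lambda/mu
= 9/18
= 0.5000

0.5000


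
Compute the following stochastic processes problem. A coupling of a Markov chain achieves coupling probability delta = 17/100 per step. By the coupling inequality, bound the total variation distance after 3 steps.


TV distance bound <= (1-delta)^n
= (1 - 0.1700)^3
= 0.8300^3
= 0.5718

0.5718


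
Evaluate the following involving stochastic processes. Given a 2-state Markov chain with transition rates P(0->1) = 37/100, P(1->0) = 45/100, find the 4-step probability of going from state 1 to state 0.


Computing P^4 by matrix multiplication.
P = [[0.6300, 0.3700], [0.4500, 0.5500]]
After raising P to the power 4:
P^4(1,0) = 0.5482

0.5482


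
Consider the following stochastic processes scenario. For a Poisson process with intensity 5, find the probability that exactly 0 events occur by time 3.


P(N(t)=k) = (lambda*t)^k * exp(-lambda*t) / k!
lambda*t = 15
= 15^0 * exp(-15) / 0!
= 1 * 3.0590e-07 / 1
= 3.0590e-07

3.0590e-07


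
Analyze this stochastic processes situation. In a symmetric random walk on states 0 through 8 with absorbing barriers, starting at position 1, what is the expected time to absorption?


For symmetric RW on 0,...,N with absorbing barriers, E(i) = i*(N-i)
E(1) = 1 * 7 = 7

7


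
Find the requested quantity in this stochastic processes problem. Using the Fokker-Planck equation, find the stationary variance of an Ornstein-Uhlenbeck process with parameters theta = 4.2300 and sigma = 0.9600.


Stationary variance = sigma^2 / (2*theta)
= 0.9600^2 / (2*4.2300)
= 0.9216 / 8.4600
= 0.1089

0.1089


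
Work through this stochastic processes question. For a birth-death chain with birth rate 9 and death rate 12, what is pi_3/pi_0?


For birth-death process, pi_n/pi_0 = (lambda/mu)^n
= (9/12)^3
= 0.4219

0.4219


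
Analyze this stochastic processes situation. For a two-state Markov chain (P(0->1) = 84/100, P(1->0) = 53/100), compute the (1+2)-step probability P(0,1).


P^3 = P^1 * P^2
Computing via matrix multiplication of the transition matrix.
Entry (0,1) of P^3 = 0.6442

0.6442


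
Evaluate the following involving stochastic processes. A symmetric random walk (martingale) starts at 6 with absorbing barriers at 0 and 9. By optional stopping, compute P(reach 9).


By optional stopping theorem: E(M at tau) = M(0) = 6
P(hit 9)*9 + P(hit 0)*0 = 6
P(hit 9) = (6 - 0)/(9 - 0) = 2/3 = 0.6667

0.6667


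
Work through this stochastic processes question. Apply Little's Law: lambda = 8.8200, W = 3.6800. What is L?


Little's Law: L = lambda * W
= 8.8200 * 3.6800
= 32.4576

32.4576


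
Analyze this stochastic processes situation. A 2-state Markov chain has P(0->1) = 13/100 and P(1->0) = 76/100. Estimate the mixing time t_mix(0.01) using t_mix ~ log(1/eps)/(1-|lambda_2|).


lambda_2 = |1 - p01 - p10| = |1 - 0.1300 - 0.7600| = 0.1100
t_mix ~ log(1/eps)/(1 - |lambda_2|)
= log(100)/(1 - 0.1100) = 4.6052/0.8900
= 5.1743

5.1743


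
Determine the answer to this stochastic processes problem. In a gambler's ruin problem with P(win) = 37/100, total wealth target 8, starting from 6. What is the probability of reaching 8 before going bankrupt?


Gambler's ruin formula:
r = q/p = 0.6300/0.3700 = 1.7027
P(win) = (1 - r^i)/(1 - r^N)
= (1 - 1.7027^6)/(1 - 1.7027^8)
= 0.3355

0.3355


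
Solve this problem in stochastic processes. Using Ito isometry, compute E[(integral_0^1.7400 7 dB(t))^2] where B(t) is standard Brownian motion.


By Ito isometry: E[(int f dB)^2] = int f^2 dt
= 7^2 * 1.7400
= 49 * 1.7400 = 85.2600

85.2600


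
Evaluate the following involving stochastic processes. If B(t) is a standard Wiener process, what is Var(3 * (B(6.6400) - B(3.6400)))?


Var(alpha*(B(t)-B(s))) = alpha^2 * (t-s)
= 3^2 * (6.6400 - 3.6400)
= 9 * 3.0000
= 27.0000

27.0000


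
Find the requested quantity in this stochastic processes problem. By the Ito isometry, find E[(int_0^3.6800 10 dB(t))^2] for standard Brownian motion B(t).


By Ito isometry: E[(int f dB)^2] = int f^2 dt
= 10^2 * 3.6800
= 100 * 3.6800 = 368.0000

368.0000


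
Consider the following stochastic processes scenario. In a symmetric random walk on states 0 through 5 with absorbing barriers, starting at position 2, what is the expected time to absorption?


For symmetric RW on 0,...,N with absorbing barriers, E(i) = i*(N-i)
E(2) = 2 * 3 = 6

6


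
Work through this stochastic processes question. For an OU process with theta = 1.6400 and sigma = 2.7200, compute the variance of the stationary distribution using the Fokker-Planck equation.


Stationary variance = sigma^2 / (2*theta)
= 2.7200^2 / (2*1.6400)
= 7.3984 / 3.2800
= 2.2556

2.2556


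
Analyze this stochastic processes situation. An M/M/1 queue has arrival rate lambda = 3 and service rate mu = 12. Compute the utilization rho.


rho = lambda/mu
= 3/12
= 0.2500

0.2500


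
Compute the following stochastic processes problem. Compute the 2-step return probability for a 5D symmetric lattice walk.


P(return in 2 steps) = P(reverse first step) = 1/(2d)
= 1/10
= 0.1000

0.1000


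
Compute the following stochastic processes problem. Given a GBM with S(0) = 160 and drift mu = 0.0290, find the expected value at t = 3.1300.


E[S(t)] = S(0) * exp(mu * t)
= 160 * exp(0.0290 * 3.1300)
= 160 * 1.0950
= 175.2027

175.2027


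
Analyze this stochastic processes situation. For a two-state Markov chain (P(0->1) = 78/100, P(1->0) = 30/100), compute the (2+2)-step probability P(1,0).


P^4 = P^2 * P^2
Computing via matrix multiplication of the transition matrix.
Entry (1,0) of P^4 = 0.2778

0.2778


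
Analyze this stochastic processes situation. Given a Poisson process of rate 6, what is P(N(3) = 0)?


P(N(t)=k) = (lambda*t)^k * exp(-lambda*t) / k!
lambda*t = 18
= 18^0 * exp(-18) / 0!
= 1 * 1.5230e-08 / 1
= 1.5230e-08

1.5230e-08


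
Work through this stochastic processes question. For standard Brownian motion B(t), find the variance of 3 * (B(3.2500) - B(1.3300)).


Var(alpha*(B(t)-B(s))) = alpha^2 * (t-s)
= 3^2 * (3.2500 - 1.3300)
= 9 * 1.9200
= 17.2800

17.2800


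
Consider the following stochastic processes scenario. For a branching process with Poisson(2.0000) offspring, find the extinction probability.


Since mu = 2.0000 > 1, extinction prob q < 1.
Solve s = exp(mu*(s-1)) iteratively.
q = 0.2032

0.2032


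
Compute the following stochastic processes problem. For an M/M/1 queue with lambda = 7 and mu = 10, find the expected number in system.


rho = 7/10 = 0.7000
L = rho/(1-rho)
= 0.7000/0.3000
= 2.3333

2.3333


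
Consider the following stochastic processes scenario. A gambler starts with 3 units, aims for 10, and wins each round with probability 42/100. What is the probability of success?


Gambler's ruin formula:
r = q/p = 0.5800/0.4200 = 1.3810
P(win) = (1 - r^i)/(1 - r^N)
= (1 - 1.3810^3)/(1 - 1.3810^10)
= 0.0674

0.0674


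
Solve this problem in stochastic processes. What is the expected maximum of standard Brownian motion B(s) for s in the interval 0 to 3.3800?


E(max B(s)) = sqrt(2t/pi)
= sqrt(2*3.3800/pi)
= sqrt(2.1518)
= 1.4669

1.4669


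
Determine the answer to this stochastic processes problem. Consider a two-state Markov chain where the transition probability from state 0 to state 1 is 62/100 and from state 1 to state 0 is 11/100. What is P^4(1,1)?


Computing P^4 by matrix multiplication.
P = [[0.3800, 0.6200], [0.1100, 0.8900]]
After raising P to the power 4:
P^4(1,1) = 0.8501

0.8501


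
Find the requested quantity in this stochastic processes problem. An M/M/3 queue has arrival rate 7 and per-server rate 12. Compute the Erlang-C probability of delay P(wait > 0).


a = lambda/mu = 0.5833
rho = a/c = 0.1944
Erlang-C formula applied:
C(c,a) = 0.0229

0.0229


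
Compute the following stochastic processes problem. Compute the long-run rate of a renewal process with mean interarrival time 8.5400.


Long-run renewal rate = 1/E(X)
= 1/8.5400
= 0.1171

0.1171


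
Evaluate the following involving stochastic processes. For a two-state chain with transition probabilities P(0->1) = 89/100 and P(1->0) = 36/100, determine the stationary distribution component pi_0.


Stationary distribution: pi_0 = p10/(p01+p10), pi_1 = p01/(p01+p10)
p01 = 0.8900, p10 = 0.3600
pi_0 = 0.2880

0.2880


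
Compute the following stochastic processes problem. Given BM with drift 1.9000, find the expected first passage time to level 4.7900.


Expected first passage time = a/mu
= 4.7900/1.9000
= 2.5211

2.5211


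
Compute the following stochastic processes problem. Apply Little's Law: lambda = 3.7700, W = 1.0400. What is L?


Little's Law: L = lambda * W
= 3.7700 * 1.0400
= 3.9208

3.9208


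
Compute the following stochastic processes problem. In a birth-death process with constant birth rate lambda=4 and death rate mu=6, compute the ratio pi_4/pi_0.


For birth-death process, pi_n/pi_0 = (lambda/mu)^n
= (4/6)^4
= 0.1975

0.1975


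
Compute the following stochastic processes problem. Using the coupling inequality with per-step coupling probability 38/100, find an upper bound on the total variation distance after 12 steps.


TV distance bound <= (1-delta)^n
= (1 - 0.3800)^12
= 0.6200^12
= 0.0032

0.0032


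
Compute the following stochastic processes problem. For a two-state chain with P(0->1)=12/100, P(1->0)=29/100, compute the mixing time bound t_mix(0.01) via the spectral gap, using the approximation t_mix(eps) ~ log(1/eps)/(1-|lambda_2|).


lambda_2 = |1 - p01 - p10| = |1 - 0.1200 - 0.2900| = 0.5900
t_mix ~ log(1/eps)/(1 - |lambda_2|)
= log(100)/(1 - 0.5900) = 4.6052/0.4100
= 11.2321

11.2321


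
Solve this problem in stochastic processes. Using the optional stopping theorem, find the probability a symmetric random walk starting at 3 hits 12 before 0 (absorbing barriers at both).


By optional stopping theorem: E(M at tau) = M(0) = 3
P(hit 12)*12 + P(hit 0)*0 = 3
P(hit 12) = (3 - 0)/(12 - 0) = 1/4 = 0.2500

0.2500


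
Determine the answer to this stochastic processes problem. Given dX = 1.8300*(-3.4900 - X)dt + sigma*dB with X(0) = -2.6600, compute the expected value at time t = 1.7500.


E[X(t)] = mu + (X(0) - mu)*exp(-theta*t)
= -3.4900 + (-2.6600 - -3.4900)*exp(-1.8300*1.7500)
= -3.4900 + 0.8300 * 0.0407
= -3.4563

-3.4563


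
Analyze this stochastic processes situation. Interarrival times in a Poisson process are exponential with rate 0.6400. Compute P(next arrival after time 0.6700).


P(X > t) = exp(-lambda * t)
= exp(-0.6400 * 0.6700)
= exp(-0.4288) = 0.6513

0.6513


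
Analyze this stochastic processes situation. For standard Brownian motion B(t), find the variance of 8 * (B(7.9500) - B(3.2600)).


Var(alpha*(B(t)-B(s))) = alpha^2 * (t-s)
= 8^2 * (7.9500 - 3.2600)
= 64 * 4.6900
= 300.1600

300.1600


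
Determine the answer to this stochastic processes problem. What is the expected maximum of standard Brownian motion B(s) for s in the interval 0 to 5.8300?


E(max B(s)) = sqrt(2t/pi)
= sqrt(2*5.8300/pi)
= sqrt(3.7115)
= 1.9265

1.9265


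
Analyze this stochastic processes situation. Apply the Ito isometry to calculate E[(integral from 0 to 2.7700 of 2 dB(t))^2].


By Ito isometry: E[(int f dB)^2] = int f^2 dt
= 2^2 * 2.7700
= 4 * 2.7700 = 11.0800

11.0800


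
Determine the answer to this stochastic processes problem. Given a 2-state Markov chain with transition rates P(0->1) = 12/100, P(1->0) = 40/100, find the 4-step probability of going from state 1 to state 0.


Computing P^4 by matrix multiplication.
P = [[0.8800, 0.1200], [0.4000, 0.6000]]
After raising P to the power 4:
P^4(1,0) = 0.7284

0.7284
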